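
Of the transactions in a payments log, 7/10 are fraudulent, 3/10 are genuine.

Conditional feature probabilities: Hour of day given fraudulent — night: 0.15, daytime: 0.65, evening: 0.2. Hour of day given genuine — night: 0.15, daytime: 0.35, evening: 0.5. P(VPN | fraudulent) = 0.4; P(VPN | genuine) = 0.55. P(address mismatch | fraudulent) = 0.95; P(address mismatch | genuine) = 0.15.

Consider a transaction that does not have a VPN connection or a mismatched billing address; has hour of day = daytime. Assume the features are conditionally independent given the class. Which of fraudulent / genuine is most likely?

fraudulent: 0.7 × 0.65 × (1−0.4) × (1−0.95) = 0.01365
genuine: 0.3 × 0.35 × (1−0.55) × (1−0.15) = 0.0401625
Highest score → genuine.

genuine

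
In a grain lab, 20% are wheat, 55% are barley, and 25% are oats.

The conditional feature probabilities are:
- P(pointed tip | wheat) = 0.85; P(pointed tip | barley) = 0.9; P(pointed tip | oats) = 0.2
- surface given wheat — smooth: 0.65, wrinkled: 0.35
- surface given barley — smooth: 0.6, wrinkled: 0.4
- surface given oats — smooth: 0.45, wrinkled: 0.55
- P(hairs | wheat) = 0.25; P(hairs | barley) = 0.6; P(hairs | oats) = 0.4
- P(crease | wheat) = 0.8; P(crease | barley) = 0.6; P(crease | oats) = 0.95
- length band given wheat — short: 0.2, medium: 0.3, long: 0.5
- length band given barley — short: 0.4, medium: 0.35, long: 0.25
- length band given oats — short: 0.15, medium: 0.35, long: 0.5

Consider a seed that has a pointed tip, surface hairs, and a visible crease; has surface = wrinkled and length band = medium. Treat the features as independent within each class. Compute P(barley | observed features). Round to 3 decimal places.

wheat: 0.2 × 0.85 × 0.35 × 0.25 × 0.8 × 0.3 = 0.00357
barley: 0.55 × 0.9 × 0.4 × 0.6 × 0.6 × 0.35 = 0.024948
oats: 0.25 × 0.2 × 0.55 × 0.4 × 0.95 × 0.35 = 0.0036575
P(barley | x) = 0.024948 / 0.0321755 ≈ 0.775

0.775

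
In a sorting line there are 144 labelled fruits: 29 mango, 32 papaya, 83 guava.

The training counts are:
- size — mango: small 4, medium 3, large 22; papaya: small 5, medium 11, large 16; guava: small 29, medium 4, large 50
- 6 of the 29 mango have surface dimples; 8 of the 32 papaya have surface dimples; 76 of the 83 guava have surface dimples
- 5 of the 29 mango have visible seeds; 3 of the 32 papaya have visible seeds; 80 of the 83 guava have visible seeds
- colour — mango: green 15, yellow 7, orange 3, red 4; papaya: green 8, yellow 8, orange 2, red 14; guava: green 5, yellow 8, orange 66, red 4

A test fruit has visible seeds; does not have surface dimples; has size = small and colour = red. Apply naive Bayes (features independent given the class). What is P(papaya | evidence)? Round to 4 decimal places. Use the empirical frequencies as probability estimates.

0.4486

mango: (29/144) × (4/29) × (23/29) × (5/29) × (4/29) ≈ 0.000523916
papaya: (32/144) × (5/32) × (24/32) × (3/32) × (14/32) = 0.001068115234375
guava: (83/144) × (29/83) × (7/83) × (80/83) × (4/83) ≈ 0.00078895
P(papaya | x) = 0.001068115234375 / 0.002380981234375 ≈ 0.4486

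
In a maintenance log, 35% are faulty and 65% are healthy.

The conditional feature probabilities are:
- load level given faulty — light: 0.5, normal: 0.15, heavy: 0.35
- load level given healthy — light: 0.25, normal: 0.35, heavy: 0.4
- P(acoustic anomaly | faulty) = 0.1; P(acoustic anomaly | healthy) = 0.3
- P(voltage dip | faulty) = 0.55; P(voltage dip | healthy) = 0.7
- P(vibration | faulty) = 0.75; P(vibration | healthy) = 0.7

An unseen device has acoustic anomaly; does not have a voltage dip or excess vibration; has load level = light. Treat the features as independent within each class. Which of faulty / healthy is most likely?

faulty: 0.35 × 0.5 × 0.1 × (1−0.55) × (1−0.75) = 0.00196875
healthy: 0.65 × 0.25 × 0.3 × (1−0.7) × (1−0.7) = 0.0043875
Highest score → healthy.

healthy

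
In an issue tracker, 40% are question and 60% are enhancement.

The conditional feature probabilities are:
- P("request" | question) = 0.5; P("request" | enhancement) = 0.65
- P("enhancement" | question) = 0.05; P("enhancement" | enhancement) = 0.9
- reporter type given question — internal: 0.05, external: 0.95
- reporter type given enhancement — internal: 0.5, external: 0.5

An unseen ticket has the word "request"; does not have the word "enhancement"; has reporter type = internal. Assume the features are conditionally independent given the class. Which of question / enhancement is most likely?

question: 0.4 × 0.5 × (1−0.05) × 0.05 = 0.0095
enhancement: 0.6 × 0.65 × (1−0.9) × 0.5 = 0.0195
Highest score → enhancement.

enhancement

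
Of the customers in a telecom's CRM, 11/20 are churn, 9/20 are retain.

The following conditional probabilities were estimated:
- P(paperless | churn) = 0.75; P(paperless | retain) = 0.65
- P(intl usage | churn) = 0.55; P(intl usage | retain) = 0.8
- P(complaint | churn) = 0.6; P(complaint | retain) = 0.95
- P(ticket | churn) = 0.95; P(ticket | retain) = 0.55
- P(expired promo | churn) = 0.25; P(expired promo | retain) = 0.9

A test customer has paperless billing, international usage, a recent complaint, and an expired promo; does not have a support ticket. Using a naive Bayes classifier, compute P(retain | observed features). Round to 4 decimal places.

0.9815

churn: 0.55 × 0.75 × 0.55 × 0.6 × (1−0.95) × 0.25 = 0.0017015625
retain: 0.45 × 0.65 × 0.8 × 0.95 × (1−0.55) × 0.9 = 0.0900315
P(retain | x) = 0.0900315 / 0.0917330625 ≈ 0.9815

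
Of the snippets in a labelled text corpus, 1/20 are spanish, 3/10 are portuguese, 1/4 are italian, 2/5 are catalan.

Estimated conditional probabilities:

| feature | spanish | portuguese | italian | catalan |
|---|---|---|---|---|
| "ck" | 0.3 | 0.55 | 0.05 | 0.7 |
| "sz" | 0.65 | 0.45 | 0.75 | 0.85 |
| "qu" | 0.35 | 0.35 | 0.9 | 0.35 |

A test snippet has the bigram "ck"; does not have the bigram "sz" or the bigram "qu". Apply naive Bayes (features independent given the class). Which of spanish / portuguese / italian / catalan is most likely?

portuguese

spanish: 0.05 × 0.3 × (1−0.65) × (1−0.35) = 0.0034125
portuguese: 0.3 × 0.55 × (1−0.45) × (1−0.35) = 0.0589875
italian: 0.25 × 0.05 × (1−0.75) × (1−0.9) = 0.0003125
catalan: 0.4 × 0.7 × (1−0.85) × (1−0.35) = 0.0273
Highest score → portuguese.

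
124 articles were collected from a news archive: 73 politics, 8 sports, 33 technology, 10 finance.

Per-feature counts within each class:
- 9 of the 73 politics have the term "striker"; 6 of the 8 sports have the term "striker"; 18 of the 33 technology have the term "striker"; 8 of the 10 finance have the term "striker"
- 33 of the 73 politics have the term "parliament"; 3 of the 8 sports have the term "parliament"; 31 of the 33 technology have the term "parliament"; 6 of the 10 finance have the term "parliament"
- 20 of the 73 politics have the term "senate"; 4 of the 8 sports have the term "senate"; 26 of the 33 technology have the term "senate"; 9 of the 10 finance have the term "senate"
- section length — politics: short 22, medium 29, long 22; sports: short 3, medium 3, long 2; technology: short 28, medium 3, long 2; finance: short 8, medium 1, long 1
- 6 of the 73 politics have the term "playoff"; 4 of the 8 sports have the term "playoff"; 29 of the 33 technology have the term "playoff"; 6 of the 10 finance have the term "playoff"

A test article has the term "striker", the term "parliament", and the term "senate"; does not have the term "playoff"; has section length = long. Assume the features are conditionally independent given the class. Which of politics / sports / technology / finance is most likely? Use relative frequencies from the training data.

politics

politics: (73/124) × (9/73) × (33/73) × (20/73) × (22/73) × (67/73) ≈ 0.0024864
sports: (8/124) × (6/8) × (3/8) × (4/8) × (2/8) × (4/8) ≈ 0.00113407
technology: (33/124) × (18/33) × (31/33) × (26/33) × (2/33) × (4/33) ≈ 0.00078926
finance: (10/124) × (8/10) × (6/10) × (9/10) × (1/10) × (4/10) ≈ 0.00139355
Highest score → politics.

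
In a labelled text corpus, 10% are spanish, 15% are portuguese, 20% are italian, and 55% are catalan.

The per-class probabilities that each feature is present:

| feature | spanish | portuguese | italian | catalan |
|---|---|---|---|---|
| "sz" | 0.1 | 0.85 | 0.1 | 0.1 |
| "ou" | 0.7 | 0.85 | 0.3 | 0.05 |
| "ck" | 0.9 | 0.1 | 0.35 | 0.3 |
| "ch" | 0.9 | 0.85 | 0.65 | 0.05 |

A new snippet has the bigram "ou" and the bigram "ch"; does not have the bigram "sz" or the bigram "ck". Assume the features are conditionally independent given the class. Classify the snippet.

spanish: 0.1 × (1−0.1) × 0.7 × (1−0.9) × 0.9 = 0.00567
portuguese: 0.15 × (1−0.85) × 0.85 × (1−0.1) × 0.85 = 0.014630625
italian: 0.2 × (1−0.1) × 0.3 × (1−0.35) × 0.65 = 0.022815
catalan: 0.55 × (1−0.1) × 0.05 × (1−0.3) × 0.05 = 0.00086625
Highest score → italian.

italian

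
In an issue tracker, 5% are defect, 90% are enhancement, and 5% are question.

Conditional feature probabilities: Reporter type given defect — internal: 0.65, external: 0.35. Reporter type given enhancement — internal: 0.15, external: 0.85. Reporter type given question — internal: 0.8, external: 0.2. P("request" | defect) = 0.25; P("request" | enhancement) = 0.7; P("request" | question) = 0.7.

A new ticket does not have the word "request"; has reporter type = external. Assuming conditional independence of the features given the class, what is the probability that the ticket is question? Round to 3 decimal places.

defect: 0.05 × 0.35 × (1−0.25) = 0.013125
enhancement: 0.9 × 0.85 × (1−0.7) = 0.2295
question: 0.05 × 0.2 × (1−0.7) = 0.003
P(question | x) = 0.003 / 0.245625 ≈ 0.012

0.012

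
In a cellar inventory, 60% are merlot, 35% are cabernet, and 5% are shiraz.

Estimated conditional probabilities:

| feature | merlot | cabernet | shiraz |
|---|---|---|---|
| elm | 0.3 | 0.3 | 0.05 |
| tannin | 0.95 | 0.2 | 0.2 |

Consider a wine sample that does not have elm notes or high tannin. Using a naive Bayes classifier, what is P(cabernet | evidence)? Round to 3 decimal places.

merlot: 0.6 × (1−0.3) × (1−0.95) = 0.021
cabernet: 0.35 × (1−0.3) × (1−0.2) = 0.196
shiraz: 0.05 × (1−0.05) × (1−0.2) = 0.038
P(cabernet | x) = 0.196 / 0.255 ≈ 0.769

0.769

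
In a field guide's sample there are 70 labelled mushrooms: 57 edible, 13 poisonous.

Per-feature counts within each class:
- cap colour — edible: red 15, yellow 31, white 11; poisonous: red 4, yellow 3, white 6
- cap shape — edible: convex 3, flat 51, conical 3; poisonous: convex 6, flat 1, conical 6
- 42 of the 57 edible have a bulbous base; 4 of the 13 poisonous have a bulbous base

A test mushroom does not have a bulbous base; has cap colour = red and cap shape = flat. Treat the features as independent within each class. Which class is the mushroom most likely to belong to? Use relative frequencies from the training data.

edible: (57/70) × (15/57) × (51/57) × (15/57) ≈ 0.0504551
poisonous: (13/70) × (4/13) × (1/13) × (9/13) ≈ 0.00304311
Highest score → edible.

edible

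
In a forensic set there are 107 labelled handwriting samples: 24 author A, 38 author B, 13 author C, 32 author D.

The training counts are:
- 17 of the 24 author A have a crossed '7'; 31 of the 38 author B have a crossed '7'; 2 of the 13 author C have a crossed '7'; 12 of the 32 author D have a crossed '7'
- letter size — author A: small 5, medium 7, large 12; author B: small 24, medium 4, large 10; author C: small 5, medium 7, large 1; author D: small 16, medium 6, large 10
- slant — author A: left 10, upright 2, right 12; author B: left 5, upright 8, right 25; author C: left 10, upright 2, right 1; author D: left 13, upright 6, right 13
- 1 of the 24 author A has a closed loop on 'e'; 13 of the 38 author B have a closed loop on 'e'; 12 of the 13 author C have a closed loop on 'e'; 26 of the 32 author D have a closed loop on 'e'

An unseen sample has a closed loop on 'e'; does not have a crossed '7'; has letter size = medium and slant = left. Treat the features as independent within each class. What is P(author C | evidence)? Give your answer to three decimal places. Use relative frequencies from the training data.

author A: (24/107) × (7/24) × (7/24) × (10/24) × (1/24) ≈ 0.000331267
author B: (38/107) × (7/38) × (4/38) × (5/38) × (13/38) ≈ 0.000309982
author C: (13/107) × (11/13) × (7/13) × (10/13) × (12/13) ≈ 0.0393059
author D: (32/107) × (20/32) × (6/32) × (13/32) × (26/32) ≈ 0.0115682
P(author C | x) = 0.0393059 / 0.051515349 ≈ 0.763

0.763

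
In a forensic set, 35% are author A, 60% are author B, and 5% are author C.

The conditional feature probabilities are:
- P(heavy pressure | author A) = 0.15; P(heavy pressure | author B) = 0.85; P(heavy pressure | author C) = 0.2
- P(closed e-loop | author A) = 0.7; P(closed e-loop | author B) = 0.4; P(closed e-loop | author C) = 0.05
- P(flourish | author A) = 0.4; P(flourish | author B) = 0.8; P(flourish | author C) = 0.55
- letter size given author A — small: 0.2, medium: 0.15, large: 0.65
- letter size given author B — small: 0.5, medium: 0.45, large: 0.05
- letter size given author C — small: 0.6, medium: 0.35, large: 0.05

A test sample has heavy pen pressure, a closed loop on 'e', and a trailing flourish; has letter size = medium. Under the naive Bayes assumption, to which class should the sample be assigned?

author B

author A: 0.35 × 0.15 × 0.7 × 0.4 × 0.15 = 0.002205
author B: 0.6 × 0.85 × 0.4 × 0.8 × 0.45 = 0.07344
author C: 0.05 × 0.2 × 0.05 × 0.55 × 0.35 = 0.00009625
Highest score → author B.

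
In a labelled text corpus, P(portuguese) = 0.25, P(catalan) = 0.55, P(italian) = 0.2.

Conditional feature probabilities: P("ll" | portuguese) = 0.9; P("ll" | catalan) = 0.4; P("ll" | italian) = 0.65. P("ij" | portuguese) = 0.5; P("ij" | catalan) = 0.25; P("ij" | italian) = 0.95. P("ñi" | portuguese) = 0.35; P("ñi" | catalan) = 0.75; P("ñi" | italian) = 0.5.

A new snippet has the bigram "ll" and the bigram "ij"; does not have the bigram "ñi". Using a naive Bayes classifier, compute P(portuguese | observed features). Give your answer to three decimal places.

portuguese: 0.25 × 0.9 × 0.5 × (1−0.35) = 0.073125
catalan: 0.55 × 0.4 × 0.25 × (1−0.75) = 0.01375
italian: 0.2 × 0.65 × 0.95 × (1−0.5) = 0.06175
P(portuguese | x) = 0.073125 / 0.148625 ≈ 0.492

0.492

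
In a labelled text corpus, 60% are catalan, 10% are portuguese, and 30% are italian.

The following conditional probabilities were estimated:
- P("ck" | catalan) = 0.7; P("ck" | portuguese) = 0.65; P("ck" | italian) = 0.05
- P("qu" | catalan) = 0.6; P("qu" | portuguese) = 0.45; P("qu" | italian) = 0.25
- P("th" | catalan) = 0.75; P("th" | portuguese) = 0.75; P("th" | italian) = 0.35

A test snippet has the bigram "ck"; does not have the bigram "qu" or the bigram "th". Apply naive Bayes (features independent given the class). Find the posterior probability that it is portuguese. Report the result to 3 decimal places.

0.153

catalan: 0.6 × 0.7 × (1−0.6) × (1−0.75) = 0.042
portuguese: 0.1 × 0.65 × (1−0.45) × (1−0.75) = 0.0089375
italian: 0.3 × 0.05 × (1−0.25) × (1−0.35) = 0.0073125
P(portuguese | x) = 0.0089375 / 0.05825 ≈ 0.153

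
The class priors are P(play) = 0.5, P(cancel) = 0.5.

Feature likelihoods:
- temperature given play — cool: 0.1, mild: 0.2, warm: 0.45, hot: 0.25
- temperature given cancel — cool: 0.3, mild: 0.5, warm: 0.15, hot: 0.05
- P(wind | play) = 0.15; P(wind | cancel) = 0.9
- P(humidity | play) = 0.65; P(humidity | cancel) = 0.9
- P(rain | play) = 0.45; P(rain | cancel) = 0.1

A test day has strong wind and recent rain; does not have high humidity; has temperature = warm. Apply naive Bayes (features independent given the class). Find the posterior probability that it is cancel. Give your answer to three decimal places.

play: 0.5 × 0.45 × 0.15 × (1−0.65) × 0.45 = 0.005315625
cancel: 0.5 × 0.15 × 0.9 × (1−0.9) × 0.1 = 0.000675
P(cancel | x) = 0.000675 / 0.005990625 ≈ 0.113

0.113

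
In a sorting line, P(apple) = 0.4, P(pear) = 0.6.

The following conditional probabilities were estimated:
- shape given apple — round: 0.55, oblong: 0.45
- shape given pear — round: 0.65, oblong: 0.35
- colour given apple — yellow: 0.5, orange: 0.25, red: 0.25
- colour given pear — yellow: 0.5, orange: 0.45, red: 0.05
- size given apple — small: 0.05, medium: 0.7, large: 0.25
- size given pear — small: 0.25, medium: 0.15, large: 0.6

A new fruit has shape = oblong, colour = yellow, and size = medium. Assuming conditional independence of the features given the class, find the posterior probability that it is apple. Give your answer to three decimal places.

apple: 0.4 × 0.45 × 0.5 × 0.7 = 0.063
pear: 0.6 × 0.35 × 0.5 × 0.15 = 0.01575
P(apple | x) = 0.063 / 0.07875 ≈ 0.800

0.800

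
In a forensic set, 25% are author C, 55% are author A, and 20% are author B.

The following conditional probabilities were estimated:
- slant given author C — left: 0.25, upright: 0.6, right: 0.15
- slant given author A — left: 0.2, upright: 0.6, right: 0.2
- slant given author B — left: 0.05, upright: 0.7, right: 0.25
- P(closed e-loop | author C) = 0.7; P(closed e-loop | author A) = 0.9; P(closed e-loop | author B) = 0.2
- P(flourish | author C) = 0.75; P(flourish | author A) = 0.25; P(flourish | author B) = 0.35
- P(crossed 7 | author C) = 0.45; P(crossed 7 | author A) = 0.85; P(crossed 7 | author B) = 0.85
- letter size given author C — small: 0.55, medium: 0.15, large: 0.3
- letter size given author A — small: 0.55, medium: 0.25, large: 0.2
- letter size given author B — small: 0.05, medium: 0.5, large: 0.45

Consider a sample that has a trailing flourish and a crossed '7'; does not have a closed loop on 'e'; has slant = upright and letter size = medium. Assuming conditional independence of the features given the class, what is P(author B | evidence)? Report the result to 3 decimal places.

author C: 0.25 × 0.6 × (1−0.7) × 0.75 × 0.45 × 0.15 = 0.002278125
author A: 0.55 × 0.6 × (1−0.9) × 0.25 × 0.85 × 0.25 = 0.001753125
author B: 0.2 × 0.7 × (1−0.2) × 0.35 × 0.85 × 0.5 = 0.01666
P(author B | x) = 0.01666 / 0.02069125 ≈ 0.805

0.805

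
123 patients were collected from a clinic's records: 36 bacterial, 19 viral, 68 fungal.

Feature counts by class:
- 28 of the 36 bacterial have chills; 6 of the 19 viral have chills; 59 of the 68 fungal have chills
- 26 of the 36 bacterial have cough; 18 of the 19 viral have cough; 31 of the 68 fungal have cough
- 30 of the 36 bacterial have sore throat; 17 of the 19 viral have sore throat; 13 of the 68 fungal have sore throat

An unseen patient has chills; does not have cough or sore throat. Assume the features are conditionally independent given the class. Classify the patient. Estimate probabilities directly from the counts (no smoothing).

bacterial: (36/123) × (28/36) × (10/36) × (6/36) ≈ 0.010539
viral: (19/123) × (6/19) × (1/19) × (2/19) ≈ 0.000270252
fungal: (68/123) × (59/68) × (37/68) × (55/68) ≈ 0.211103
Highest score → fungal.

fungal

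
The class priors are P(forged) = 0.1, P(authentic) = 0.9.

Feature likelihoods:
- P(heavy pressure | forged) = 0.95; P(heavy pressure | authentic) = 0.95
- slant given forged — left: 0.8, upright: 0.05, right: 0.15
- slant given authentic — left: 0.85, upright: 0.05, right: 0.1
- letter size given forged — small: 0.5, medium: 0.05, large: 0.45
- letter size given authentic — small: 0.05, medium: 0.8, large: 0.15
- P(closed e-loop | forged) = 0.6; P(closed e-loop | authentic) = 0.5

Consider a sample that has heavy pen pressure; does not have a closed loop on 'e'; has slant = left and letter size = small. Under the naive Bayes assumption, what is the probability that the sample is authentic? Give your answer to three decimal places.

forged: 0.1 × 0.95 × 0.8 × 0.5 × (1−0.6) = 0.0152
authentic: 0.9 × 0.95 × 0.85 × 0.05 × (1−0.5) = 0.01816875
P(authentic | x) = 0.01816875 / 0.03336875 ≈ 0.544

0.544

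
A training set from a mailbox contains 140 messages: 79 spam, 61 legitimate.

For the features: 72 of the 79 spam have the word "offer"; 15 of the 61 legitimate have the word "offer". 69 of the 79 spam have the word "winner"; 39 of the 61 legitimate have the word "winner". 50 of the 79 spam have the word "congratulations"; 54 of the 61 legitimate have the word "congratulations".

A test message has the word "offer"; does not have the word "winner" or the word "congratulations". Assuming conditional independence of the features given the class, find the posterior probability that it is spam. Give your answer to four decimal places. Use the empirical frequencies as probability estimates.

0.8435

spam: (79/140) × (72/79) × (10/79) × (29/79) ≈ 0.0238973
legitimate: (61/140) × (15/61) × (22/61) × (7/61) ≈ 0.00443429
P(spam | x) = 0.0238973 / 0.02833159 ≈ 0.8435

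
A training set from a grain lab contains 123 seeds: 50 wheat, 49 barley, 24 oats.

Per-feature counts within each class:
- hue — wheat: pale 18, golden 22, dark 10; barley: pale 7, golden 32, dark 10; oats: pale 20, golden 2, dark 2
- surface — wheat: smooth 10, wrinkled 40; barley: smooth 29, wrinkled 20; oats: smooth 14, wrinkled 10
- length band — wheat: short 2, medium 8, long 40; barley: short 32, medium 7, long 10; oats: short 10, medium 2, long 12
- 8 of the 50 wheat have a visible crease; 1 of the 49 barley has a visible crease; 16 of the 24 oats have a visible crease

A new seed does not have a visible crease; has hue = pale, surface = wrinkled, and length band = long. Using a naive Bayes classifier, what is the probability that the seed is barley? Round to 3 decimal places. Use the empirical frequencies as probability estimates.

wheat: (50/123) × (18/50) × (40/50) × (40/50) × (42/50) ≈ 0.0786732
barley: (49/123) × (7/49) × (20/49) × (10/49) × (48/49) ≈ 0.00464383
oats: (24/123) × (20/24) × (10/24) × (12/24) × (8/24) ≈ 0.0112918
P(barley | x) = 0.00464383 / 0.09460883 ≈ 0.049

0.049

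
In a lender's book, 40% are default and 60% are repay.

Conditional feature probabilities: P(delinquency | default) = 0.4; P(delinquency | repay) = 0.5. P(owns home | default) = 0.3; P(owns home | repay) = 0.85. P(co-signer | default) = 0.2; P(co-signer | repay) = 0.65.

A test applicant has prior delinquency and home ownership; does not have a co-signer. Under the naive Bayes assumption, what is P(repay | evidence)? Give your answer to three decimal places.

default: 0.4 × 0.4 × 0.3 × (1−0.2) = 0.0384
repay: 0.6 × 0.5 × 0.85 × (1−0.65) = 0.08925
P(repay | x) = 0.08925 / 0.12765 ≈ 0.699

0.699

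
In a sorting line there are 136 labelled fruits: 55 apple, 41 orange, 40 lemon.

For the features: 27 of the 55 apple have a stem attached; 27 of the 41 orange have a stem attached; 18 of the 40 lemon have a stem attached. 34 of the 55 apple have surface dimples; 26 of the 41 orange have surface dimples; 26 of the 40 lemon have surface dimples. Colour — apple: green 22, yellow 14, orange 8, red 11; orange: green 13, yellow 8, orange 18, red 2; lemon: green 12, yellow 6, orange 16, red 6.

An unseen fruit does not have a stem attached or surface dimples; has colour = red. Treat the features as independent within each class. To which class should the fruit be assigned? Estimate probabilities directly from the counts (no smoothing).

apple

apple: (55/136) × (28/55) × (21/55) × (11/55) ≈ 0.0157219
orange: (41/136) × (14/41) × (15/41) × (2/41) ≈ 0.00183714
lemon: (40/136) × (22/40) × (14/40) × (6/40) ≈ 0.00849265
Highest score → apple.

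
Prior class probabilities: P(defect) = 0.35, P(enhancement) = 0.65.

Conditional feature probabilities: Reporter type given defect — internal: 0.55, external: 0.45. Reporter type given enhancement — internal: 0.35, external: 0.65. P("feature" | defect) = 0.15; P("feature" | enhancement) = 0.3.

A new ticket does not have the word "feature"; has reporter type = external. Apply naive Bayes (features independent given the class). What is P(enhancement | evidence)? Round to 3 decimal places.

defect: 0.35 × 0.45 × (1−0.15) = 0.133875
enhancement: 0.65 × 0.65 × (1−0.3) = 0.29575
P(enhancement | x) = 0.29575 / 0.429625 ≈ 0.688

0.688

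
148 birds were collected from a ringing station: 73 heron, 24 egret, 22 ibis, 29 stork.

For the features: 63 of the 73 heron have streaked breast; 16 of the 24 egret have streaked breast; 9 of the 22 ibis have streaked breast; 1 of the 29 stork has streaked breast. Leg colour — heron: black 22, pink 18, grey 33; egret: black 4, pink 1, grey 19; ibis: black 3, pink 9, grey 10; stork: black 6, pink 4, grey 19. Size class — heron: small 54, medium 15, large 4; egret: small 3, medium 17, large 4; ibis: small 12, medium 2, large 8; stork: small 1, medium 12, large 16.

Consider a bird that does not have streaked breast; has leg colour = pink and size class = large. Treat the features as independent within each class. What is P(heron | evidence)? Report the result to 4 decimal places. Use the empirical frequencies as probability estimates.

heron: (73/148) × (10/73) × (18/73) × (4/73) ≈ 0.000912904
egret: (24/148) × (8/24) × (1/24) × (4/24) ≈ 0.000375375
ibis: (22/148) × (13/22) × (9/22) × (8/22) ≈ 0.0130668
stork: (29/148) × (28/29) × (4/29) × (16/29) ≈ 0.0143973
P(heron | x) = 0.000912904 / 0.028752379 ≈ 0.0318

0.0318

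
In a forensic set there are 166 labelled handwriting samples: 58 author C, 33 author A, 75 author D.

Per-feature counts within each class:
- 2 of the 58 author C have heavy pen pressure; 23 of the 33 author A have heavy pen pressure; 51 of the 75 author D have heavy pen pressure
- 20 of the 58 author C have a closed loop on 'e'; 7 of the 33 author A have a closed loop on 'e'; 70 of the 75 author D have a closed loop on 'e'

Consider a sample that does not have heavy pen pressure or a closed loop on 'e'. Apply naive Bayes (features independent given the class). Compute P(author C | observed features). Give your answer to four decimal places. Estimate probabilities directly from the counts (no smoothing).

0.7947

author C: (58/166) × (56/58) × (38/58) ≈ 0.221022
author A: (33/166) × (10/33) × (26/33) ≈ 0.0474626
author D: (75/166) × (24/75) × (5/75) ≈ 0.00963855
P(author C | x) = 0.221022 / 0.27812315 ≈ 0.7947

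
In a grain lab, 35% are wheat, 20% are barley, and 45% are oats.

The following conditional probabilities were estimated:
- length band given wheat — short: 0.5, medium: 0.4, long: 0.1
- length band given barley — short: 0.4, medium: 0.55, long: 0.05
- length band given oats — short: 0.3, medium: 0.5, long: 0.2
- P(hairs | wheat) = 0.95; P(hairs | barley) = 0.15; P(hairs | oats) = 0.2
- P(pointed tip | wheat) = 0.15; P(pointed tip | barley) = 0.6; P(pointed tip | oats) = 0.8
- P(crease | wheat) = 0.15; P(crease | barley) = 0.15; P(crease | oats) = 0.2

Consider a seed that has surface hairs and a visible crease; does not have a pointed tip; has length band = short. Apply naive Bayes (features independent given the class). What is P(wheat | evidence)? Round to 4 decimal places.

0.9217

wheat: 0.35 × 0.5 × 0.95 × (1−0.15) × 0.15 = 0.021196875
barley: 0.2 × 0.4 × 0.15 × (1−0.6) × 0.15 = 0.00072
oats: 0.45 × 0.3 × 0.2 × (1−0.8) × 0.2 = 0.00108
P(wheat | x) = 0.021196875 / 0.022996875 ≈ 0.9217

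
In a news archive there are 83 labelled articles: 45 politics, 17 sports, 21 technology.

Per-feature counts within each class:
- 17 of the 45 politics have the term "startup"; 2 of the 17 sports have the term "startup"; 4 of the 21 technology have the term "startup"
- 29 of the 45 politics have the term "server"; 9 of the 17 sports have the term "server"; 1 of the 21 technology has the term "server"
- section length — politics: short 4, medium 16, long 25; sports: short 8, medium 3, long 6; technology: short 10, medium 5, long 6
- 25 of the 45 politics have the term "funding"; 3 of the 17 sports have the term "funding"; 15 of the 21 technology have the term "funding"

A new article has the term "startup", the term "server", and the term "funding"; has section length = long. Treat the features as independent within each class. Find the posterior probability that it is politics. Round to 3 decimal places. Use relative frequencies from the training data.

politics: (45/83) × (17/45) × (29/45) × (25/45) × (25/45) ≈ 0.0407391
sports: (17/83) × (2/17) × (9/17) × (6/17) × (3/17) ≈ 0.000794548
technology: (21/83) × (4/21) × (1/21) × (6/21) × (15/21) ≈ 0.000468346
P(politics | x) = 0.0407391 / 0.042001994 ≈ 0.970

0.970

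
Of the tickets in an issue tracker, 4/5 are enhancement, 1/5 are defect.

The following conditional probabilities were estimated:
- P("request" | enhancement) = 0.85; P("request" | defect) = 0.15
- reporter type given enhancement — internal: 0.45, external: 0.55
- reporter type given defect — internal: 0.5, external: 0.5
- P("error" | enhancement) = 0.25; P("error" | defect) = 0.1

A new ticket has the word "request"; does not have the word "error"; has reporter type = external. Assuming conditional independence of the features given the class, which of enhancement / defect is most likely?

enhancement

enhancement: 0.8 × 0.85 × 0.55 × (1−0.25) = 0.2805
defect: 0.2 × 0.15 × 0.5 × (1−0.1) = 0.0135
Highest score → enhancement.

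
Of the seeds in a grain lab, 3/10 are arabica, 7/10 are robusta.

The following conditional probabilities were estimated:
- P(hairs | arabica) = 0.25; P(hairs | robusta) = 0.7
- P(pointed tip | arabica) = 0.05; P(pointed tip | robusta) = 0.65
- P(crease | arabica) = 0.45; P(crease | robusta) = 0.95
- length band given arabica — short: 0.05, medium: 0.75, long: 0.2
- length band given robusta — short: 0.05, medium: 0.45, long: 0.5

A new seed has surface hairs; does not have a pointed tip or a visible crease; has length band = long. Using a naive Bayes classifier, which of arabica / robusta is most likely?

arabica

arabica: 0.3 × 0.25 × (1−0.05) × (1−0.45) × 0.2 = 0.0078375
robusta: 0.7 × 0.7 × (1−0.65) × (1−0.95) × 0.5 = 0.0042875
Highest score → arabica.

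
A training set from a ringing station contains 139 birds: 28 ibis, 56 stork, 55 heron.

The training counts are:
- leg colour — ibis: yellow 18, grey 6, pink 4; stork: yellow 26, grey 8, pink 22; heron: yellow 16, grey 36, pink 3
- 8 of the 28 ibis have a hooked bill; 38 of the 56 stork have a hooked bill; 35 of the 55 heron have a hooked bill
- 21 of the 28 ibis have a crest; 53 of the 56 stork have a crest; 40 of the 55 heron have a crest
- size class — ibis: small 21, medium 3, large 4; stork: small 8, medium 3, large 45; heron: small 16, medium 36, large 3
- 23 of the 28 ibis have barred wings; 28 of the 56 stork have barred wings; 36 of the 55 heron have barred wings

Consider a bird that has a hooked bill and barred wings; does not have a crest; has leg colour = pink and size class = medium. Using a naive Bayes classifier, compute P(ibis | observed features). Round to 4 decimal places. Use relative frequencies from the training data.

ibis: (28/139) × (4/28) × (8/28) × (7/28) × (3/28) × (23/28) ≈ 0.000180905
stork: (56/139) × (22/56) × (38/56) × (3/56) × (3/56) × (28/56) ≈ 0.000154113
heron: (55/139) × (3/55) × (35/55) × (15/55) × (36/55) × (36/55) ≈ 0.0016048
P(ibis | x) = 0.000180905 / 0.001939818 ≈ 0.0933

0.0933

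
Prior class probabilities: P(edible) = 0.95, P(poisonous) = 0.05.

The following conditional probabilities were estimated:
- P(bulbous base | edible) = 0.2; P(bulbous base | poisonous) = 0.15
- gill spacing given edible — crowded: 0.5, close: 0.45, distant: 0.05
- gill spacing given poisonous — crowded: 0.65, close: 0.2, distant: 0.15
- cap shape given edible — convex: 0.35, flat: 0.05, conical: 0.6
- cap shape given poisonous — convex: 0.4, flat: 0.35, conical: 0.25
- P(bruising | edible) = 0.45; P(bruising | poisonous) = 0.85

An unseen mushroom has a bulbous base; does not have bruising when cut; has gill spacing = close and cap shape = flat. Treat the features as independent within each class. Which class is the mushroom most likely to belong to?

edible: 0.95 × 0.2 × 0.45 × 0.05 × (1−0.45) = 0.00235125
poisonous: 0.05 × 0.15 × 0.2 × 0.35 × (1−0.85) = 0.00007875
Highest score → edible.

edible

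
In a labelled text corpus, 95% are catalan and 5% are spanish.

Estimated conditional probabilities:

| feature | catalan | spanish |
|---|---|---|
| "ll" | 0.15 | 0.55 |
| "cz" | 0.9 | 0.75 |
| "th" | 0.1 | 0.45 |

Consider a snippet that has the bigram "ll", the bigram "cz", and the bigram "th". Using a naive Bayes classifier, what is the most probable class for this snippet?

catalan: 0.95 × 0.15 × 0.9 × 0.1 = 0.012825
spanish: 0.05 × 0.55 × 0.75 × 0.45 = 0.00928125
Highest score → catalan.

catalan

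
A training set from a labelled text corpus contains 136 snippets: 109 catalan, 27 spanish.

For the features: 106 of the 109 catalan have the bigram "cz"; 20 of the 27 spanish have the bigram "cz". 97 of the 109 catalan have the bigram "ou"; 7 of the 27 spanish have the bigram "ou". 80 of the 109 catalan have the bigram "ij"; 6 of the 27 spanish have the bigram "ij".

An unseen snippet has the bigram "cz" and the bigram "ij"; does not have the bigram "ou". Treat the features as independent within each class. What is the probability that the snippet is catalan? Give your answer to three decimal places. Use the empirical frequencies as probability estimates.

0.722

catalan: (109/136) × (106/109) × (12/109) × (80/109) ≈ 0.0629775
spanish: (27/136) × (20/27) × (20/27) × (6/27) ≈ 0.0242072
P(catalan | x) = 0.0629775 / 0.0871847 ≈ 0.722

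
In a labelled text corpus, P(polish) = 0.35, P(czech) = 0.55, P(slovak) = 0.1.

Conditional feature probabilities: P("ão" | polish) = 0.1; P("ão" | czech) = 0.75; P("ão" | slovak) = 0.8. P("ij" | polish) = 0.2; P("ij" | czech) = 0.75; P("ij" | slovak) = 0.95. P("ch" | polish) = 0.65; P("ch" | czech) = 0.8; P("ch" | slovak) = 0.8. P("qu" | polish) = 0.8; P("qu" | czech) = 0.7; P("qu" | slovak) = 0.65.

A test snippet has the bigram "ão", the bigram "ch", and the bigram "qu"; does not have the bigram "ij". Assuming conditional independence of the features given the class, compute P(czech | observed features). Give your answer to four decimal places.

polish: 0.35 × 0.1 × (1−0.2) × 0.65 × 0.8 = 0.01456
czech: 0.55 × 0.75 × (1−0.75) × 0.8 × 0.7 = 0.05775
slovak: 0.1 × 0.8 × (1−0.95) × 0.8 × 0.65 = 0.00208
P(czech | x) = 0.05775 / 0.07439 ≈ 0.7763

0.7763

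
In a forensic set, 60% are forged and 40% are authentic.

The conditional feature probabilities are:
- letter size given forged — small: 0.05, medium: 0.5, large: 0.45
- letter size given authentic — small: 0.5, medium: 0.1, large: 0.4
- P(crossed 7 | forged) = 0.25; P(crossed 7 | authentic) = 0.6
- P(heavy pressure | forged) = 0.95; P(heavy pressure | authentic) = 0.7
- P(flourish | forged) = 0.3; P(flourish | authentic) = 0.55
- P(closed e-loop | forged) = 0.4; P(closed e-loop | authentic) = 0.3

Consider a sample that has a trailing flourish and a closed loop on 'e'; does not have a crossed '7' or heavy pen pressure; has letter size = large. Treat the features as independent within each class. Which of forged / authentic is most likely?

forged: 0.6 × 0.45 × (1−0.25) × (1−0.95) × 0.3 × 0.4 = 0.001215
authentic: 0.4 × 0.4 × (1−0.6) × (1−0.7) × 0.55 × 0.3 = 0.003168
Highest score → authentic.

authentic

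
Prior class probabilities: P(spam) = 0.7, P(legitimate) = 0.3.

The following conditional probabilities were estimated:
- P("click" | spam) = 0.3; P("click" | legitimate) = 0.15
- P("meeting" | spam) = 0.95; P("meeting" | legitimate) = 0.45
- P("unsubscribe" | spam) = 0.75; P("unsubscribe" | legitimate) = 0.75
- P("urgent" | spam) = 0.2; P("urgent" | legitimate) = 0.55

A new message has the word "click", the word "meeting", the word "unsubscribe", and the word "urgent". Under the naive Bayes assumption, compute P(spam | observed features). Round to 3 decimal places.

0.782

spam: 0.7 × 0.3 × 0.95 × 0.75 × 0.2 = 0.029925
legitimate: 0.3 × 0.15 × 0.45 × 0.75 × 0.55 = 0.008353125
P(spam | x) = 0.029925 / 0.038278125 ≈ 0.782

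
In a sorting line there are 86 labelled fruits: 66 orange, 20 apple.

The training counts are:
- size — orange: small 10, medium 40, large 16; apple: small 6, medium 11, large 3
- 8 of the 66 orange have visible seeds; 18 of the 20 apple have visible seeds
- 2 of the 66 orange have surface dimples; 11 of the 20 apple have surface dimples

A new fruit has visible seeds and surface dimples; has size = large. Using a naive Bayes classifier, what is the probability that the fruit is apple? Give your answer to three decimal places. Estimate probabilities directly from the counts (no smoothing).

orange: (66/86) × (16/66) × (8/66) × (2/66) ≈ 0.000683366
apple: (20/86) × (3/20) × (18/20) × (11/20) ≈ 0.0172674
P(apple | x) = 0.0172674 / 0.017950766 ≈ 0.962

0.962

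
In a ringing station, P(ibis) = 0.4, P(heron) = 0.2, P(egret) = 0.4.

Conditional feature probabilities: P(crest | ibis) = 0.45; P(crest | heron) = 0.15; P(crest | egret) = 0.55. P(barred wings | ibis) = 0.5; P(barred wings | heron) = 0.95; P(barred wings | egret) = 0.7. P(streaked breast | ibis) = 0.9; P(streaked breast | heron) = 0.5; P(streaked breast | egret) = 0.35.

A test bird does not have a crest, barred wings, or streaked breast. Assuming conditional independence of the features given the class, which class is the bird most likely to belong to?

egret

ibis: 0.4 × (1−0.45) × (1−0.5) × (1−0.9) = 0.011
heron: 0.2 × (1−0.15) × (1−0.95) × (1−0.5) = 0.00425
egret: 0.4 × (1−0.55) × (1−0.7) × (1−0.35) = 0.0351
Highest score → egret.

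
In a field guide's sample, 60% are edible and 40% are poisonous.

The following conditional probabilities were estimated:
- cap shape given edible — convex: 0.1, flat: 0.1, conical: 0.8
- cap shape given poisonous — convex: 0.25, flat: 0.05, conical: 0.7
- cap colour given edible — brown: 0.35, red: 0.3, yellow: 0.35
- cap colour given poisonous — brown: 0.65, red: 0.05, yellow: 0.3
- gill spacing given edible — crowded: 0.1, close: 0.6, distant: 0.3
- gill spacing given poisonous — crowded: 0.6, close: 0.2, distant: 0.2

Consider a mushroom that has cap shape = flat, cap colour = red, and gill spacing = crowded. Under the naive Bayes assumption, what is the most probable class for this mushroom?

edible: 0.6 × 0.1 × 0.3 × 0.1 = 0.0018
poisonous: 0.4 × 0.05 × 0.05 × 0.6 = 0.0006
Highest score → edible.

edible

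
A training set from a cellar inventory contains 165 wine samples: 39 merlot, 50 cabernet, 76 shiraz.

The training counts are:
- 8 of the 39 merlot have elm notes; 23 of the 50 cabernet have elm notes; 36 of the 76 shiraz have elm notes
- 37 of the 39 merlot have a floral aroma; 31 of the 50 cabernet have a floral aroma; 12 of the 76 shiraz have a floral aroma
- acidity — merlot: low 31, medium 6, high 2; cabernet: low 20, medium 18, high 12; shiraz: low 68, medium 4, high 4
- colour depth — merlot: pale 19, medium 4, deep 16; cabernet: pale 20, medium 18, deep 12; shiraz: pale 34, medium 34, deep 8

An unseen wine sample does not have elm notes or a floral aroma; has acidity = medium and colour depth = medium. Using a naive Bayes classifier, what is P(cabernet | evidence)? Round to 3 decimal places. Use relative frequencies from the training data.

merlot: (39/165) × (31/39) × (2/39) × (6/39) × (4/39) ≈ 0.000152029
cabernet: (50/165) × (27/50) × (19/50) × (18/50) × (18/50) ≈ 0.00805876
shiraz: (76/165) × (40/76) × (64/76) × (4/76) × (34/76) ≈ 0.00480678
P(cabernet | x) = 0.00805876 / 0.013017569 ≈ 0.619

0.619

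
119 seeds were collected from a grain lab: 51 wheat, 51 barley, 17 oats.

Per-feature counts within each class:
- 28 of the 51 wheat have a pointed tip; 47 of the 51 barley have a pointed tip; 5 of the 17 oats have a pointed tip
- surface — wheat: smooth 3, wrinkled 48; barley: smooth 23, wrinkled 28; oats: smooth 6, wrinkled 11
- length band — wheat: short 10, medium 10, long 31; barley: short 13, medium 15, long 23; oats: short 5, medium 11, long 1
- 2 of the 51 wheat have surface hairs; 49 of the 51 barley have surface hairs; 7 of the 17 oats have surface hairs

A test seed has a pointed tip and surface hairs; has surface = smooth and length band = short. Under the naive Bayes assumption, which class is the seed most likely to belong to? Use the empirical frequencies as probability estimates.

barley

wheat: (51/119) × (28/51) × (3/51) × (10/51) × (2/51) ≈ 0.000106427
barley: (51/119) × (47/51) × (23/51) × (13/51) × (49/51) ≈ 0.0436222
oats: (17/119) × (5/17) × (6/17) × (5/17) × (7/17) ≈ 0.00179596
Highest score → barley.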